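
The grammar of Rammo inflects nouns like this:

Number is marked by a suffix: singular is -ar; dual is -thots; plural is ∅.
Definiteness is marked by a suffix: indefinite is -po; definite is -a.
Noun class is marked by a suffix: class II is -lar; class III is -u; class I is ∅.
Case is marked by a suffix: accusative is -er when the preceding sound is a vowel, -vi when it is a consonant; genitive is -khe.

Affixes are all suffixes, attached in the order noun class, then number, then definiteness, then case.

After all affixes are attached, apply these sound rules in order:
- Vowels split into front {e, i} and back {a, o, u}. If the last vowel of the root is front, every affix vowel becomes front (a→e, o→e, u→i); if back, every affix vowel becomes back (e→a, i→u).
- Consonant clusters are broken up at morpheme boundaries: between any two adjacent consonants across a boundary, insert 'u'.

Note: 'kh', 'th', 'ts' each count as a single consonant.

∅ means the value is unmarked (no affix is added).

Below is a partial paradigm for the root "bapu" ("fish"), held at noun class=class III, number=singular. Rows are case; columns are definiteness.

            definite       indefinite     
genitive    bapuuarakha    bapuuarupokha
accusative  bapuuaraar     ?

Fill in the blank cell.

Attach noun class class III -u → bapuu.
Attach number singular -ar → bapuuar.
Attach definiteness indefinite -po → bapuuarpo.
Attach case accusative -er (after vowel 'o') → bapuuarpoer.
Apply vowel harmony: bapuuarpoer → bapuuarpoar.
Apply epenthesis: bapuuarpoar → bapuuarupoar.

bapuuarupoar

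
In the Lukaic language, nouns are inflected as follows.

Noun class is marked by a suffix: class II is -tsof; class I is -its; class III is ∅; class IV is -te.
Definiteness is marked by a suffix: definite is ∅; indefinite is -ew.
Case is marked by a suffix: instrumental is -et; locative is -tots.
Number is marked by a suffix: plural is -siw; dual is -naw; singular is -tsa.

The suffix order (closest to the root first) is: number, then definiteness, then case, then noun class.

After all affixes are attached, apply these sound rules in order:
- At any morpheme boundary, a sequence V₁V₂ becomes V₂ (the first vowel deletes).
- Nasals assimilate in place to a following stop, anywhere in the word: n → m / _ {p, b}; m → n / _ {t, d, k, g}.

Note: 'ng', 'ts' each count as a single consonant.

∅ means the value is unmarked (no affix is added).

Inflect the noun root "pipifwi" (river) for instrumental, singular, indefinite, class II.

pipifwitsewettsof

Attach number singular -tsa → pipifwitsa.
Attach definiteness indefinite -ew → pipifwitsaew.
Attach case instrumental -et → pipifwitsaewet.
Attach noun class class II -tsof → pipifwitsaewettsof.
Apply vowel deletion: pipifwitsaewettsof → pipifwitsewettsof.
Nasal assimilation: no change.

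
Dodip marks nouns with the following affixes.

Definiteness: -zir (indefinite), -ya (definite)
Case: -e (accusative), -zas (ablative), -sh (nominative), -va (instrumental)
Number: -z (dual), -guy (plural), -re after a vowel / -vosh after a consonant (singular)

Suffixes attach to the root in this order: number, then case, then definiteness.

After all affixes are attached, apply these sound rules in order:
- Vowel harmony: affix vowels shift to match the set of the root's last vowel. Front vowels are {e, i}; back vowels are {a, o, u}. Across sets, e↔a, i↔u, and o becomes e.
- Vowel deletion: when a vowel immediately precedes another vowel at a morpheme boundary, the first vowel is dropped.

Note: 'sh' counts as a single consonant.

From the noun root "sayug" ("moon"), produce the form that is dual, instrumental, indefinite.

Attach number dual -z → sayugz.
Attach case instrumental -va → sayugzva.
Attach definiteness indefinite -zir → sayugzvazir.
Apply vowel harmony: sayugzvazir → sayugzvazur.
Vowel deletion: no change.

sayugzvazur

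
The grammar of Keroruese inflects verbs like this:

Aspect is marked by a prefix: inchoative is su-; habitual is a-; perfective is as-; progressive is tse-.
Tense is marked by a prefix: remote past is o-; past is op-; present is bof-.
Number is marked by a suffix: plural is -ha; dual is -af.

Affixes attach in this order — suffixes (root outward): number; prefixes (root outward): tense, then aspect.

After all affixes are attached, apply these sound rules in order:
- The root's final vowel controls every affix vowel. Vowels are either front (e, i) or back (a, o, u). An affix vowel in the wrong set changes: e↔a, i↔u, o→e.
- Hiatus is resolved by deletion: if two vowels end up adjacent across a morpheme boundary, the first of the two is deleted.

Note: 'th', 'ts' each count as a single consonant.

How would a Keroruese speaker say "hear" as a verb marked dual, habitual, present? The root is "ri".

ebefref

Attach tense present bof- → bofri.
Attach number dual -af → bofriaf.
Attach aspect habitual a- → abofriaf.
Apply vowel harmony: abofriaf → ebefrief.
Apply vowel deletion: ebefrief → ebefref.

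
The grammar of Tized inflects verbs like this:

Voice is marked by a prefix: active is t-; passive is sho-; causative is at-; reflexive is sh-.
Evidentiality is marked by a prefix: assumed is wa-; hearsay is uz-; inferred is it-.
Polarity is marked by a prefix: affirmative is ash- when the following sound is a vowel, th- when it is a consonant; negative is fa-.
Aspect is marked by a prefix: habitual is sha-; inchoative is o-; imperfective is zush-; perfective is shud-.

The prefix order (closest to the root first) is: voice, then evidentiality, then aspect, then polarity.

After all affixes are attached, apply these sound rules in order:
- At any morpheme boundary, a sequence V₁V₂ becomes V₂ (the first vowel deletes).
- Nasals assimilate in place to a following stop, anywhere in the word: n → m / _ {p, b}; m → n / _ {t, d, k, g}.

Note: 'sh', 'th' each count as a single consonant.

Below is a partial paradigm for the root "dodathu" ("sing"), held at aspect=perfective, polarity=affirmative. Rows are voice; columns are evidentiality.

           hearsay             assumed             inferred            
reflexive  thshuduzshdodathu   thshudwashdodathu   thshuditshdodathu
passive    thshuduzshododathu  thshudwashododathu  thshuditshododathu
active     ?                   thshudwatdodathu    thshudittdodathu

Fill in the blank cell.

Attach voice active t- → tdodathu.
Attach evidentiality hearsay uz- → uztdodathu.
Attach aspect perfective shud- → shuduztdodathu.
Attach polarity affirmative th- (before consonant 'sh') → thshuduztdodathu.
Vowel deletion: no change.
Nasal assimilation: no change.

thshuduztdodathu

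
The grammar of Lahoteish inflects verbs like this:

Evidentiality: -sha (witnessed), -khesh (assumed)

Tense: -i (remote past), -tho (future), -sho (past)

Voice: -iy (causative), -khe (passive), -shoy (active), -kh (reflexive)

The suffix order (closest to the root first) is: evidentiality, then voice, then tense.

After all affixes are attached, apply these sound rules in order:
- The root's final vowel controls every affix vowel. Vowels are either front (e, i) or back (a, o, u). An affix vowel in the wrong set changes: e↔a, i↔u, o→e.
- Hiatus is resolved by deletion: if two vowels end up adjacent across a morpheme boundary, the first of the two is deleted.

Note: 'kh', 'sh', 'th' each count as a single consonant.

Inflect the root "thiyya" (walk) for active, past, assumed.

thiyyakhashshoysho

Attach evidentiality assumed -khesh → thiyyakhesh.
Attach voice active -shoy → thiyyakheshshoy.
Attach tense past -sho → thiyyakheshshoysho.
Apply vowel harmony: thiyyakheshshoysho → thiyyakhashshoysho.
Vowel deletion: no change.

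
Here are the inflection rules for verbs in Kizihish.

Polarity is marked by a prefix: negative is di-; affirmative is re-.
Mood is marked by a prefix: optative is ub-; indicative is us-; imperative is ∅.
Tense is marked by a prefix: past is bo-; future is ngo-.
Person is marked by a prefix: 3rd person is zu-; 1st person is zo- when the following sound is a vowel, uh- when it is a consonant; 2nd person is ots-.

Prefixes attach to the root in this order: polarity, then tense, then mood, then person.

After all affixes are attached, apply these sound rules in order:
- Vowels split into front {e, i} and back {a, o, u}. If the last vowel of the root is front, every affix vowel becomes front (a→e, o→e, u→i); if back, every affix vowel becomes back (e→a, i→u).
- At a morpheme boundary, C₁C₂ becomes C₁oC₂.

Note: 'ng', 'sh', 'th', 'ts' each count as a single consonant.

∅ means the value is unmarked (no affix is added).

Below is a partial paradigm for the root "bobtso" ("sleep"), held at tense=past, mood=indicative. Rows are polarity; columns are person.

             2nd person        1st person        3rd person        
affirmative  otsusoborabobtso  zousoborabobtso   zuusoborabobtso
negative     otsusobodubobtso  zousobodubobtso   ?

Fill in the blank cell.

zuusobodubobtso

Attach polarity negative di- → dibobtso.
Attach tense past bo- → bodibobtso.
Attach mood indicative us- → usbodibobtso.
Attach person 3rd person zu- → zuusbodibobtso.
Apply vowel harmony: zuusbodibobtso → zuusbodubobtso.
Apply epenthesis: zuusbodubobtso → zuusobodubobtso.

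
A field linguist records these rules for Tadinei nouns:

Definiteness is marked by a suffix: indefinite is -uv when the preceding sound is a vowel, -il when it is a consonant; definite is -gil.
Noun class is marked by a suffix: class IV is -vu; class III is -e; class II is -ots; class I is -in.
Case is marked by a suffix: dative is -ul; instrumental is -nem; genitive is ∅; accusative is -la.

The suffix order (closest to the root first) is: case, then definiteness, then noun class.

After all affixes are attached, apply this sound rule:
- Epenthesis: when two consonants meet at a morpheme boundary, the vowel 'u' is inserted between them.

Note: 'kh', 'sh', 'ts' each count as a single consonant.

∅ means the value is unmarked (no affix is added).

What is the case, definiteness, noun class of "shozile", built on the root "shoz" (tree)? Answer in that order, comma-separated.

Segment: shoz-il-e.
case: ∅ → genitive.
definiteness: -uv/il → indefinite.
noun class: -e → class III.

genitive, indefinite, class III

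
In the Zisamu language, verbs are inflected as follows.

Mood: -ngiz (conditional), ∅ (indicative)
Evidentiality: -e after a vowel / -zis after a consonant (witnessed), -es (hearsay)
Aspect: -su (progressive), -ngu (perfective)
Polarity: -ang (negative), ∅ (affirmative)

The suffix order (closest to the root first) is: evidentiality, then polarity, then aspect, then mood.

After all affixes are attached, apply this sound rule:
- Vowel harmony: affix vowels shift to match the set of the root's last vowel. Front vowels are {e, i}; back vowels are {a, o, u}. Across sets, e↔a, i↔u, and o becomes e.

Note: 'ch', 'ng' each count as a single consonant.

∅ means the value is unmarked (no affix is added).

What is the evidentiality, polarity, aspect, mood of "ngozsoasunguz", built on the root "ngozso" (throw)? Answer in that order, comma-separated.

Segment: ngozso-e-su-ngiz.
evidentiality: -e/zis → witnessed.
polarity: ∅ → affirmative.
aspect: -su → progressive.
mood: -ngiz → conditional.

witnessed, affirmative, progressive, conditional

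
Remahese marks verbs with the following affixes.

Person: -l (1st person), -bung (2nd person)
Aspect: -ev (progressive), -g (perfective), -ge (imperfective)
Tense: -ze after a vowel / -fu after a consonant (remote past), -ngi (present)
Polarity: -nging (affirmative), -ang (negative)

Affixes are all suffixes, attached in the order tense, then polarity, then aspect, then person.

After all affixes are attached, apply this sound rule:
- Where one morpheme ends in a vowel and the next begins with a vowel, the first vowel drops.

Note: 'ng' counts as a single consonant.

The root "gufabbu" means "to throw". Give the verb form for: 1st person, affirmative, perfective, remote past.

Attach tense remote past -ze (after vowel 'u') → gufabbuze.
Attach polarity affirmative -nging → gufabbuzenging.
Attach aspect perfective -g → gufabbuzengingg.
Attach person 1st person -l → gufabbuzenginggl.
Vowel deletion: no change.

gufabbuzenginggl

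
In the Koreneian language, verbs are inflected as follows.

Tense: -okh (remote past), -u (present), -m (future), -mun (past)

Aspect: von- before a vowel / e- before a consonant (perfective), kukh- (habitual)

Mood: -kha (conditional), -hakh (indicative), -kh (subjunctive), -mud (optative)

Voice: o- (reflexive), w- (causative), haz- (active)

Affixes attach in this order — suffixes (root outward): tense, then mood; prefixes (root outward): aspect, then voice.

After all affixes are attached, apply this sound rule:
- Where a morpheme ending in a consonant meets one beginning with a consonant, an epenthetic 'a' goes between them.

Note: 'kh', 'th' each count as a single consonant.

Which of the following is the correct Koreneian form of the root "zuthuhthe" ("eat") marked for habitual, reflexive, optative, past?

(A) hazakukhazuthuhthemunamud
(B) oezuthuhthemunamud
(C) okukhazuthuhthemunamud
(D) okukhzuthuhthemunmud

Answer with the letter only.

C

Attach tense past -mun → zuthuhthemun.
Attach aspect habitual kukh- → kukhzuthuhthemun.
Attach mood optative -mud → kukhzuthuhthemunmud.
Attach voice reflexive o- → okukhzuthuhthemunmud.
Apply epenthesis: okukhzuthuhthemunmud → okukhazuthuhthemunamud.
So the correct form is okukhazuthuhthemunamud, option (C).
(D) okukhzuthuhthemunmud is wrong: it fails to apply the sound rule(s).
(A) hazakukhazuthuhthemunamud is wrong: it uses active instead of reflexive for voice.
(B) oezuthuhthemunamud is wrong: it uses perfective instead of habitual for aspect.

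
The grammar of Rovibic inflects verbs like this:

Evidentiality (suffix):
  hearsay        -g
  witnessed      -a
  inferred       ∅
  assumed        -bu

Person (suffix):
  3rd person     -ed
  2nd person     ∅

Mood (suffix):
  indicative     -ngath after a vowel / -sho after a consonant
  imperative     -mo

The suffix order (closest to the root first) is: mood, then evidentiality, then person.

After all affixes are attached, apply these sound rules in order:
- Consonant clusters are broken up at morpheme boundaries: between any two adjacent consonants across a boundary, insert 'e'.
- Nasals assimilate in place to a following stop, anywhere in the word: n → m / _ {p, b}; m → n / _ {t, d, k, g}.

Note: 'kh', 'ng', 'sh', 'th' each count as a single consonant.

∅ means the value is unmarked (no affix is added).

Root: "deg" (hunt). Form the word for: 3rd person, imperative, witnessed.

Attach mood imperative -mo → degmo.
Attach evidentiality witnessed -a → degmoa.
Attach person 3rd person -ed → degmoaed.
Apply epenthesis: degmoaed → degemoaed.
Nasal assimilation: no change.

degemoaed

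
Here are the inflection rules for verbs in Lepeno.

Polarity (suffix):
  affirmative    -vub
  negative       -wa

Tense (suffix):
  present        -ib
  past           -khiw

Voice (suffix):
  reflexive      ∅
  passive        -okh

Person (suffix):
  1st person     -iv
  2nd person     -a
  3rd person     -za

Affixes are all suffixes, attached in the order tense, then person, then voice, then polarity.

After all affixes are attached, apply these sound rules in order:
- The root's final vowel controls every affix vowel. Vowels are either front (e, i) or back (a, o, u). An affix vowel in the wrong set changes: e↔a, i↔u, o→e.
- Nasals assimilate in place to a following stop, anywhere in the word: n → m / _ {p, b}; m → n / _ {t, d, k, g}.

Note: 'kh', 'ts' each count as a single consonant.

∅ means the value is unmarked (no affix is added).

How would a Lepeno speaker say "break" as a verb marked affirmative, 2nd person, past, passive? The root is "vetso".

Attach tense past -khiw → vetsokhiw.
Attach person 2nd person -a → vetsokhiwa.
Attach voice passive -okh → vetsokhiwaokh.
Attach polarity affirmative -vub → vetsokhiwaokhvub.
Apply vowel harmony: vetsokhiwaokhvub → vetsokhuwaokhvub.
Nasal assimilation: no change.

vetsokhuwaokhvub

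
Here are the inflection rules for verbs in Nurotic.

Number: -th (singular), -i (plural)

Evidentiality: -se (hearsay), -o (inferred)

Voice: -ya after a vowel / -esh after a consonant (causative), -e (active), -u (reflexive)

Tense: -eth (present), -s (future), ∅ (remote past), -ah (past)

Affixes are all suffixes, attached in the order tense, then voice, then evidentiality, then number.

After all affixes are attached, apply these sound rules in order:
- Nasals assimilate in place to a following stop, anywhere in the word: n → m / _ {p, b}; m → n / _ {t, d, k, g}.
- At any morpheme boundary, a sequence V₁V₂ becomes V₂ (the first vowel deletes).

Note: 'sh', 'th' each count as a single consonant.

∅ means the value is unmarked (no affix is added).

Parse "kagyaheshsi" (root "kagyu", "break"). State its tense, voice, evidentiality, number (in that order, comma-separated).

Segment: kagyu-ah-esh-se-i.
tense: -ah → past.
voice: -ya/esh → causative.
evidentiality: -se → hearsay.
number: -i → plural.

past, causative, hearsay, plural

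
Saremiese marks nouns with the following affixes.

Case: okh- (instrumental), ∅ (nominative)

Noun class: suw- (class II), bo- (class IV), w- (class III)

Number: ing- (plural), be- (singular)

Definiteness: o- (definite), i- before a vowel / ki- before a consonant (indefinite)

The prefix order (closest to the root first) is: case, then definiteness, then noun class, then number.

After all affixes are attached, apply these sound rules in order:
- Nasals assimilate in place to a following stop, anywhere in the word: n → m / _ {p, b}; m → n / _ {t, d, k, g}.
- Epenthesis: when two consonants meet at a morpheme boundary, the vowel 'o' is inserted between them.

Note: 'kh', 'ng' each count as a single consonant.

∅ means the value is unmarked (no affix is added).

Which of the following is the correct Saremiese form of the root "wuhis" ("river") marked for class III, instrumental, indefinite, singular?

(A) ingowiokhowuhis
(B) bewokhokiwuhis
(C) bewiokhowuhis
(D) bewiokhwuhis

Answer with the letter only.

Attach case instrumental okh- → okhwuhis.
Attach definiteness indefinite i- (before vowel 'o') → iokhwuhis.
Attach noun class class III w- → wiokhwuhis.
Attach number singular be- → bewiokhwuhis.
Nasal assimilation: no change.
Apply epenthesis: bewiokhwuhis → bewiokhowuhis.
So the correct form is bewiokhowuhis, option (C).
(A) ingowiokhowuhis is wrong: it uses plural instead of singular for number.
(B) bewokhokiwuhis is wrong: it has the affixes in the wrong order.
(D) bewiokhwuhis is wrong: it fails to apply the sound rule(s).

C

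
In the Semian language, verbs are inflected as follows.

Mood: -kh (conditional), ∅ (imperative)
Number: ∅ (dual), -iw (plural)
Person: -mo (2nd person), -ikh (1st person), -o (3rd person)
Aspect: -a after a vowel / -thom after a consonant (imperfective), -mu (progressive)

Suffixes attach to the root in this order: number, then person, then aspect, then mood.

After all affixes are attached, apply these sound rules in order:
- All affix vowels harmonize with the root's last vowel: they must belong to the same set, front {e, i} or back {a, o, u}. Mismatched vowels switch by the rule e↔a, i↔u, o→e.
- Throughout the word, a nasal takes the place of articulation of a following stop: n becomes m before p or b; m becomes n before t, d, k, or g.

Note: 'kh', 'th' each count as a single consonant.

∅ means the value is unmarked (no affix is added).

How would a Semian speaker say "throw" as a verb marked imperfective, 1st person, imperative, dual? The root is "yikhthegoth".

number = dual: zero marking, form stays yikhthegoth.
Attach person 1st person -ikh → yikhthegothikh.
Attach aspect imperfective -thom (after consonant 'kh') → yikhthegothikhthom.
mood = imperative: zero marking, form stays yikhthegothikhthom.
Apply vowel harmony: yikhthegothikhthom → yikhthegothukhthom.
Nasal assimilation: no change.

yikhthegothukhthom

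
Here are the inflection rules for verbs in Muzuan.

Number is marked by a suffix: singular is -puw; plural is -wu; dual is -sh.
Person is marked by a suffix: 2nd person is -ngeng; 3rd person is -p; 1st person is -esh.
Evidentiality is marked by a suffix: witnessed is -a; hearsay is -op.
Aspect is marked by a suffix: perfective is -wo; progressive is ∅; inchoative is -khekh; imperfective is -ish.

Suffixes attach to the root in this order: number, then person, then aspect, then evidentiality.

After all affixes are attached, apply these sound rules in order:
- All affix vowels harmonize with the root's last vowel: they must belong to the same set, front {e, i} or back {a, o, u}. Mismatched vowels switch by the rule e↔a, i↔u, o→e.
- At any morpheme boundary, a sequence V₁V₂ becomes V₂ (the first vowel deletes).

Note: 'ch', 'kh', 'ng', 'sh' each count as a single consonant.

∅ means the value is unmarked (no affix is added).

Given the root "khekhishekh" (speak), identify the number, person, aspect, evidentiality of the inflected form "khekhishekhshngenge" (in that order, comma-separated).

dual, 2nd person, progressive, witnessed

Segment: khekhishekh-sh-ngeng-a.
number: -sh → dual.
person: -ngeng → 2nd person.
aspect: ∅ → progressive.
evidentiality: -a → witnessed.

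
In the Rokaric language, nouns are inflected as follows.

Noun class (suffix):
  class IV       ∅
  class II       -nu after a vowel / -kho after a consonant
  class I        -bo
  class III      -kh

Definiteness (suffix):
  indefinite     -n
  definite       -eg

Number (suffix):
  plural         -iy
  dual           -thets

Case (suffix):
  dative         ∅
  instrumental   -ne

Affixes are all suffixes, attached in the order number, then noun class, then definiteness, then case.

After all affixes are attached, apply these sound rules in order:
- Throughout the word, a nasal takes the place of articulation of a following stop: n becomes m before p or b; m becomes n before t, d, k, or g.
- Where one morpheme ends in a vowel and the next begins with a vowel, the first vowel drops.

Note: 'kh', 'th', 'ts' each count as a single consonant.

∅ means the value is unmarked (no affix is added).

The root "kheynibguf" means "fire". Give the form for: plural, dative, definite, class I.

kheynibgufiybeg

Attach number plural -iy → kheynibgufiy.
Attach noun class class I -bo → kheynibgufiybo.
Attach definiteness definite -eg → kheynibgufiyboeg.
case = dative: zero marking, form stays kheynibgufiyboeg.
Nasal assimilation: no change.
Apply vowel deletion: kheynibgufiyboeg → kheynibgufiybeg.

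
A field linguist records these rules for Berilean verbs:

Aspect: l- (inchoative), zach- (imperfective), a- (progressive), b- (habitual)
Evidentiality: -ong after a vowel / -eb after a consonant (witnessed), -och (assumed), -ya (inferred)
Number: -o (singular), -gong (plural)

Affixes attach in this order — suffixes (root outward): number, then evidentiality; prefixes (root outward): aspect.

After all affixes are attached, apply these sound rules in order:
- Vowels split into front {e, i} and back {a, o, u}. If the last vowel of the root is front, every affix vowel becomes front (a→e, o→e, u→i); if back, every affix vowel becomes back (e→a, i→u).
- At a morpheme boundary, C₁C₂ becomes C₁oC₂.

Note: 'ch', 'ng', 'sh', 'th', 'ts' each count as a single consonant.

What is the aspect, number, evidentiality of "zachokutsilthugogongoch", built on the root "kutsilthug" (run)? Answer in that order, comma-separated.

imperfective, plural, assumed

Segment: zach-kutsilthug-gong-och.
aspect: zach- → imperfective.
number: -gong → plural.
evidentiality: -och → assumed.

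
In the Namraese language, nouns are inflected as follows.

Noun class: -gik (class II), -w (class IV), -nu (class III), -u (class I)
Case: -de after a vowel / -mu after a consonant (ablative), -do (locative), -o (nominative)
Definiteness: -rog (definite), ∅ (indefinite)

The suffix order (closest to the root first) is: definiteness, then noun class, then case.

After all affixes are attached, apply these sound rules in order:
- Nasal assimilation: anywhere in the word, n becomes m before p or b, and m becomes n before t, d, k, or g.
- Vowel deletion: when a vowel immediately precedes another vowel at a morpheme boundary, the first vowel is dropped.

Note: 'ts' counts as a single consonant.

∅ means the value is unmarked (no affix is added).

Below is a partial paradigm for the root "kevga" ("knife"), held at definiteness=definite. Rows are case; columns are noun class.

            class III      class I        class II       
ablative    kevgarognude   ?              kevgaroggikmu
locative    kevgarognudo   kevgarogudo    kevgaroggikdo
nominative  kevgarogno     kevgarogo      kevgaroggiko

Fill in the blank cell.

kevgarogude

Attach definiteness definite -rog → kevgarog.
Attach noun class class I -u → kevgarogu.
Attach case ablative -de (after vowel 'u') → kevgarogude.
Nasal assimilation: no change.
Vowel deletion: no change.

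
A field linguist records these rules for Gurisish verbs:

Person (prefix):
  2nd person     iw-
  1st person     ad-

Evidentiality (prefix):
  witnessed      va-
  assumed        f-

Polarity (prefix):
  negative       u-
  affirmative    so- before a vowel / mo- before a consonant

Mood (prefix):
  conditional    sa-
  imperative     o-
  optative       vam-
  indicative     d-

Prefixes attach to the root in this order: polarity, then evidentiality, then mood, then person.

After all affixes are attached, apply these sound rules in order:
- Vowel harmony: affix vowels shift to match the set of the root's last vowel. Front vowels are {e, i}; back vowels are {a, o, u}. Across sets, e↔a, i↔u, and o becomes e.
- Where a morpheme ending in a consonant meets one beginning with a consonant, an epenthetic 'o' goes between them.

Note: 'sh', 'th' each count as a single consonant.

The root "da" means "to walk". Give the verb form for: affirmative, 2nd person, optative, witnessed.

uwovamovamoda

Attach polarity affirmative mo- (before consonant 'd') → moda.
Attach evidentiality witnessed va- → vamoda.
Attach mood optative vam- → vamvamoda.
Attach person 2nd person iw- → iwvamvamoda.
Apply vowel harmony: iwvamvamoda → uwvamvamoda.
Apply epenthesis: uwvamvamoda → uwovamovamoda.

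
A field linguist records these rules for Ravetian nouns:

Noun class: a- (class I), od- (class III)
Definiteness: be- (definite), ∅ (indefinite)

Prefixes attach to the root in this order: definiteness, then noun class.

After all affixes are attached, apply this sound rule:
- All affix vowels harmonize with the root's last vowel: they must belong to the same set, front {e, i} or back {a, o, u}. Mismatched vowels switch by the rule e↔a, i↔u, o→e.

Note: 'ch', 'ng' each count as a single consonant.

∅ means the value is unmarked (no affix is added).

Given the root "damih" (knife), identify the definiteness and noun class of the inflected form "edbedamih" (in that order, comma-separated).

definite, class III

Segment: od-be-damih.
definiteness: be- → definite.
noun class: od- → class III.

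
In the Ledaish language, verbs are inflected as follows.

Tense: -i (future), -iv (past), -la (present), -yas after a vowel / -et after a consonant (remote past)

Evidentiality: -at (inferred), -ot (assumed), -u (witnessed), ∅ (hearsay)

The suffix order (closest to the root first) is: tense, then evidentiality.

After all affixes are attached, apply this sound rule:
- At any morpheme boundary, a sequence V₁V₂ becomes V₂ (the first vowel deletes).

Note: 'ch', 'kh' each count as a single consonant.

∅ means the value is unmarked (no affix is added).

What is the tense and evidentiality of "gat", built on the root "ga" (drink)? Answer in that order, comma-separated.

future, inferred

Segment: ga-i-at.
tense: -i → future.
evidentiality: -at → inferred.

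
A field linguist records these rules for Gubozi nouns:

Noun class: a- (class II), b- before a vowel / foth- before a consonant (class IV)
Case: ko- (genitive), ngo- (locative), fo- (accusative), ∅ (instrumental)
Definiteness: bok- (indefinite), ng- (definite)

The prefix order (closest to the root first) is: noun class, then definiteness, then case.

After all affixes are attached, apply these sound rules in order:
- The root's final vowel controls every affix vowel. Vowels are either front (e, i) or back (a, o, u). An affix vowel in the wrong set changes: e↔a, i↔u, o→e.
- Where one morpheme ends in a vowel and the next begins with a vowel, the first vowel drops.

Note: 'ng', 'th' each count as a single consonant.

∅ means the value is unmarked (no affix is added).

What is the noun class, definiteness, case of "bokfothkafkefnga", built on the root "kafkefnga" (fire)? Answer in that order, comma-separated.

class IV, indefinite, instrumental

Segment: bok-foth-kafkefnga.
noun class: b/foth- → class IV.
definiteness: bok- → indefinite.
case: ∅ → instrumental.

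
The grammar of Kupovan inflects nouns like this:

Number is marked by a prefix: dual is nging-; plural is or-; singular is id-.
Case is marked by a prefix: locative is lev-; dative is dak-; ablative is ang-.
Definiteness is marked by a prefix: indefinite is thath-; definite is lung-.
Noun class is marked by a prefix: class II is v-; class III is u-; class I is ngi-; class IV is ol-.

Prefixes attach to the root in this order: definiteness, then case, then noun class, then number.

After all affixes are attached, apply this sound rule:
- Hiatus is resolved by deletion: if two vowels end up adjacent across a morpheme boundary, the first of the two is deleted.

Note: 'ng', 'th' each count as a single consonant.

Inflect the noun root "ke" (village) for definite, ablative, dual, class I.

ngingnganglungke

Attach definiteness definite lung- → lungke.
Attach case ablative ang- → anglungke.
Attach noun class class I ngi- → ngianglungke.
Attach number dual nging- → ngingngianglungke.
Apply vowel deletion: ngingngianglungke → ngingnganglungke.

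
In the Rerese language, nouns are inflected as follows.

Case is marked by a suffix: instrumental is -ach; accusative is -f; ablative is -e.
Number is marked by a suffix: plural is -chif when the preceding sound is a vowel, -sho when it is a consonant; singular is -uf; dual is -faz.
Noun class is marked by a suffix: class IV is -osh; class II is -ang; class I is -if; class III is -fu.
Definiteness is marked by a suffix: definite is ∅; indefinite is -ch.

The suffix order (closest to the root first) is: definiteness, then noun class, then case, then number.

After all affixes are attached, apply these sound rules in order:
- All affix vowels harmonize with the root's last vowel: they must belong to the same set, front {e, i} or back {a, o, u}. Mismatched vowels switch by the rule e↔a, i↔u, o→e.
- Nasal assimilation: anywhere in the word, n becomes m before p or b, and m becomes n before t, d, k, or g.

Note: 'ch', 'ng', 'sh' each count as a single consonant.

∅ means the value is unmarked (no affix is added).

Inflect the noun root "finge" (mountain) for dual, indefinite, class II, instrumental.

Attach definiteness indefinite -ch → fingech.
Attach noun class class II -ang → fingechang.
Attach case instrumental -ach → fingechangach.
Attach number dual -faz → fingechangachfaz.
Apply vowel harmony: fingechangachfaz → fingechengechfez.
Nasal assimilation: no change.

fingechengechfez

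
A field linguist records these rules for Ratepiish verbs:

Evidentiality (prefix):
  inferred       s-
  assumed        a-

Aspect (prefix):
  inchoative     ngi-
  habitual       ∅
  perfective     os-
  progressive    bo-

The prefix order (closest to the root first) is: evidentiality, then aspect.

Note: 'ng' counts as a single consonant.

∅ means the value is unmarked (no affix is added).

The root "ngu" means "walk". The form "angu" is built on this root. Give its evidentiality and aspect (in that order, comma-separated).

assumed, habitual

Segment: a-ngu.
evidentiality: a- → assumed.
aspect: ∅ → habitual.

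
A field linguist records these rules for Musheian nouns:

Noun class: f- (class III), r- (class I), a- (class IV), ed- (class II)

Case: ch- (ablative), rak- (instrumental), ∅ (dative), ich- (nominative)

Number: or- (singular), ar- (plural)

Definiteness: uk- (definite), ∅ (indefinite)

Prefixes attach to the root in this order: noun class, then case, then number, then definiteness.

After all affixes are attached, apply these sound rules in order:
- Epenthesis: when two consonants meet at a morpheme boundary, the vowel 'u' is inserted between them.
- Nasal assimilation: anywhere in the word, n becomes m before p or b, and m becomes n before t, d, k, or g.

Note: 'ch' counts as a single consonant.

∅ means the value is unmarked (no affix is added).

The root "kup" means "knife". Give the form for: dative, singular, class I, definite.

Attach noun class class I r- → rkup.
case = dative: zero marking, form stays rkup.
Attach number singular or- → orrkup.
Attach definiteness definite uk- → ukorrkup.
Apply epenthesis: ukorrkup → ukorurukup.
Nasal assimilation: no change.

ukorurukup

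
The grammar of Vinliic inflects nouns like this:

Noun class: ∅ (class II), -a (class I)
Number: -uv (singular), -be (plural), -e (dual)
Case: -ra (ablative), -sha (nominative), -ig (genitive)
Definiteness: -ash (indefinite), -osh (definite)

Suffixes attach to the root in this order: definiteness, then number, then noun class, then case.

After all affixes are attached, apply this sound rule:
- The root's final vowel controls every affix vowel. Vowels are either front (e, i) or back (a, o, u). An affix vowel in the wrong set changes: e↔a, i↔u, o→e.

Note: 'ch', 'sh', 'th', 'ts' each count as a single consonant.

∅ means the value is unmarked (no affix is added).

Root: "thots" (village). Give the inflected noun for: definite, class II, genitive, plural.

Attach definiteness definite -osh → thotsosh.
Attach number plural -be → thotsoshbe.
noun class = class II: zero marking, form stays thotsoshbe.
Attach case genitive -ig → thotsoshbeig.
Apply vowel harmony: thotsoshbeig → thotsoshbaug.

thotsoshbaug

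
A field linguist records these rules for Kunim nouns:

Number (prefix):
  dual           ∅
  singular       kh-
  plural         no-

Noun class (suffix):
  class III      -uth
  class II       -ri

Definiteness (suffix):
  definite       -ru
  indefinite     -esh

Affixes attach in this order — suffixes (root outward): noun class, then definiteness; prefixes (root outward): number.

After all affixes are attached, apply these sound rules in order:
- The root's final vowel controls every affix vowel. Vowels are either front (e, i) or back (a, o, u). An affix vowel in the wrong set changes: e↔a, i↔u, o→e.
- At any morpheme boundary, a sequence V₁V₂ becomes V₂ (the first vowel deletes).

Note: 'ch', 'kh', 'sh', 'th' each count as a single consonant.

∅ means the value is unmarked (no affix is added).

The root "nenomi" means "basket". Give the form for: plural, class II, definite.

Attach number plural no- → nonenomi.
Attach noun class class II -ri → nonenomiri.
Attach definiteness definite -ru → nonenomiriru.
Apply vowel harmony: nonenomiriru → nenenomiriri.
Vowel deletion: no change.

nenenomiriri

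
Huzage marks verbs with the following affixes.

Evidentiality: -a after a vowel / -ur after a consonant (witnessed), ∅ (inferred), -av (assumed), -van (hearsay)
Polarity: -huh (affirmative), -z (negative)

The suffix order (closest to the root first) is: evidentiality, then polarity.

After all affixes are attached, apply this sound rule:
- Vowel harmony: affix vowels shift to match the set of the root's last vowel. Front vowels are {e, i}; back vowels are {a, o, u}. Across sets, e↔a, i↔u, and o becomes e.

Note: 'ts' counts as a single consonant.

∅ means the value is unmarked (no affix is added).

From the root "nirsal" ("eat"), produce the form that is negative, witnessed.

Attach evidentiality witnessed -ur (after consonant 'l') → nirsalur.
Attach polarity negative -z → nirsalurz.
Vowel harmony: no change.

nirsalurz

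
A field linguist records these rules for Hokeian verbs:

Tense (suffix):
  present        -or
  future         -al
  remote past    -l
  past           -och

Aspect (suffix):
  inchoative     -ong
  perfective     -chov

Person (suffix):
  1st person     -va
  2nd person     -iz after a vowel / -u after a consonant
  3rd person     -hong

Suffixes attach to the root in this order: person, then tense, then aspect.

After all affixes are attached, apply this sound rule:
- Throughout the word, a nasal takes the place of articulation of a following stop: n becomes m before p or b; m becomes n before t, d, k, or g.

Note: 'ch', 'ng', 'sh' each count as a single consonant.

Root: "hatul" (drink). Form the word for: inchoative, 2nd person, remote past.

Attach person 2nd person -u (after consonant 'l') → hatulu.
Attach tense remote past -l → hatulul.
Attach aspect inchoative -ong → hatululong.
Nasal assimilation: no change.

hatululong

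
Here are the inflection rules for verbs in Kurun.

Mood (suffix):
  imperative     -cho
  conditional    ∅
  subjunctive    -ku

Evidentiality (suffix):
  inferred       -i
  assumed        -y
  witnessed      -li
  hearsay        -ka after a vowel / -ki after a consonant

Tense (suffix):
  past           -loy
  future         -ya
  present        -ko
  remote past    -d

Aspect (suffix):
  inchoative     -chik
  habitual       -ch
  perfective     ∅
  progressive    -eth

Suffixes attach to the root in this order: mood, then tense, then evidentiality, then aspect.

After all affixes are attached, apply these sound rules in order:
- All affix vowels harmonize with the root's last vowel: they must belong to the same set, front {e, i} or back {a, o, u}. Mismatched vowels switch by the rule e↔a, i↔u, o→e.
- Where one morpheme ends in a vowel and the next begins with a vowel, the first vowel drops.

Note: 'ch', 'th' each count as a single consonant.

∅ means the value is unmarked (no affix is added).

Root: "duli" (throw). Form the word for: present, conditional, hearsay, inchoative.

dulikekechik

mood = conditional: zero marking, form stays duli.
Attach tense present -ko → duliko.
Attach evidentiality hearsay -ka (after vowel 'o') → dulikoka.
Attach aspect inchoative -chik → dulikokachik.
Apply vowel harmony: dulikokachik → dulikekechik.
Vowel deletion: no change.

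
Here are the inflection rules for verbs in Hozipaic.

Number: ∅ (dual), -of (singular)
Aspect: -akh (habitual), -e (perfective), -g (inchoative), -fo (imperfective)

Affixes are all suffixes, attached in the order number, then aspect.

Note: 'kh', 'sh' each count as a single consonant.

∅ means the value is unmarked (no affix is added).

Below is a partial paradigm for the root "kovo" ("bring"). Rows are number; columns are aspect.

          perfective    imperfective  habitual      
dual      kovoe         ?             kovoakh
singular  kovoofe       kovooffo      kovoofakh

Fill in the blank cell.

number = dual: zero marking, form stays kovo.
Attach aspect imperfective -fo → kovofo.

kovofo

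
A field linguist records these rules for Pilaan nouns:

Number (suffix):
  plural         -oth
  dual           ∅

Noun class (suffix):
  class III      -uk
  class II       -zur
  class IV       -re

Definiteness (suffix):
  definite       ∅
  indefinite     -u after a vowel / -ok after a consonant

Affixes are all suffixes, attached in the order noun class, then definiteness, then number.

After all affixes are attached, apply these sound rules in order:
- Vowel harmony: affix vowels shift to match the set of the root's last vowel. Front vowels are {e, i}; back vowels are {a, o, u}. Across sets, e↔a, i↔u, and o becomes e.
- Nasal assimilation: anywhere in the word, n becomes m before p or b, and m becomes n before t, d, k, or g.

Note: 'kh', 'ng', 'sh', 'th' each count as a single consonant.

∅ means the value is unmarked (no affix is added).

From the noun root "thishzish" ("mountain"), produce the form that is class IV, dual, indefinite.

Attach noun class class IV -re → thishzishre.
Attach definiteness indefinite -u (after vowel 'e') → thishzishreu.
number = dual: zero marking, form stays thishzishreu.
Apply vowel harmony: thishzishreu → thishzishrei.
Nasal assimilation: no change.

thishzishrei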